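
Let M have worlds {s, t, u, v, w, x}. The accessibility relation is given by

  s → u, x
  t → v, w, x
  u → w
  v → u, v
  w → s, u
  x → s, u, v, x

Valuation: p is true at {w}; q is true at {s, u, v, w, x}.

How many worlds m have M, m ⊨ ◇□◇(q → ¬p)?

s: successors {u, x}; □◇(q → ¬p) there: u:T, x:F. ✓
t: successors {v, w, x}; □◇(q → ¬p) there: v:F, w:F, x:F. ✗
u: successors {w}; □◇(q → ¬p) there: w:F. ✗
v: successors {u, v}; □◇(q → ¬p) there: u:T, v:F. ✓
w: successors {s, u}; □◇(q → ¬p) there: s:F, u:T. ✓
x: successors {s, u, v, x}; □◇(q → ¬p) there: s:F, u:T, v:F, x:F. ✓
Satisfying worlds: {s, v, w, x}.

4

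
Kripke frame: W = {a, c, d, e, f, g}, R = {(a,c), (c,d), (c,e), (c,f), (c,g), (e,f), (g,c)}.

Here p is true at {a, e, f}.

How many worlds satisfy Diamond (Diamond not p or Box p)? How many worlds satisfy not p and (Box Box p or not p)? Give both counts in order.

4 and 3

For Diamond (Diamond not p or Box p):
a: successors {c}; Diamond not p or Box p there: c:T. ✓
c: successors {d, e, f, g}; Diamond not p or Box p there: d:T, e:T, f:T, g:T. ✓
d: no successors, so Diamond (Diamond not p or Box p) fails. ✗
e: successors {f}; Diamond not p or Box p there: f:T. ✓
f: no successors, so Diamond (Diamond not p or Box p) fails. ✗
g: successors {c}; Diamond not p or Box p there: c:T. ✓
— 4 worlds.
For not p and (Box Box p or not p):
a: not p is F, Box Box p or not p is F. ✗
c: not p is T, Box Box p or not p is T. ✓
d: not p is T, Box Box p or not p is T. ✓
e: not p is F, Box Box p or not p is T. ✗
f: not p is F, Box Box p or not p is T. ✗
g: not p is T, Box Box p or not p is T. ✓
— 3 worlds.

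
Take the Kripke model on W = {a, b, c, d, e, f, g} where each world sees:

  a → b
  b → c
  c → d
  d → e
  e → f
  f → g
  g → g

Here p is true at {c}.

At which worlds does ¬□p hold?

a: □p is F. ✓
b: □p is T. ✗
c: □p is F. ✓
d: □p is F. ✓
e: □p is F. ✓
f: □p is F. ✓
g: □p is F. ✓

{a, c, d, e, f, g}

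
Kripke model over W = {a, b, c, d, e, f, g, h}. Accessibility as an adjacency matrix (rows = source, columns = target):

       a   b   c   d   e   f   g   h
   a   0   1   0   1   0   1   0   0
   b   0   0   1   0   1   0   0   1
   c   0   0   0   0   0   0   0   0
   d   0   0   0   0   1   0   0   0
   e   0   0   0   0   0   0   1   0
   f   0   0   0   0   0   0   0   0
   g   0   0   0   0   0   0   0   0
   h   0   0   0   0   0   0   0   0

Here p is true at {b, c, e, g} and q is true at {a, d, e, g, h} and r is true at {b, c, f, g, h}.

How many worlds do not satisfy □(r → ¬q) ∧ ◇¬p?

a: □(r → ¬q) is T, ◇¬p is T. ✓
b: □(r → ¬q) is F, ◇¬p is T. ✗
c: □(r → ¬q) is T, ◇¬p is F. ✗
d: □(r → ¬q) is T, ◇¬p is F. ✗
e: □(r → ¬q) is F, ◇¬p is F. ✗
f: □(r → ¬q) is T, ◇¬p is F. ✗
g: □(r → ¬q) is T, ◇¬p is F. ✗
h: □(r → ¬q) is T, ◇¬p is F. ✗
Satisfying worlds: {a}.
So □(r → ¬q) ∧ ◇¬p fails at the other 7 worlds.

7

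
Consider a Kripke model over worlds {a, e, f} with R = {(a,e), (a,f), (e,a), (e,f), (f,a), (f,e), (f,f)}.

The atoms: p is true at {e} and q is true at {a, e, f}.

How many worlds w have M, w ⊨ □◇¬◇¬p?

a: successors {e, f}; ◇¬◇¬p there: e:F, f:F. ✗
e: successors {a, f}; ◇¬◇¬p there: a:F, f:F. ✗
f: successors {a, e, f}; ◇¬◇¬p there: a:F, e:F, f:F. ✗
Satisfying worlds: ∅.

0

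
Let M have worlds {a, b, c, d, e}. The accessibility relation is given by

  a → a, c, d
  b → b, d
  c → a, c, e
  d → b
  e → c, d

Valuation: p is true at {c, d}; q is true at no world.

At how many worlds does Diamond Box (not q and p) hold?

1

a: successors {a, c, d}; Box (not q and p) there: a:F, c:F, d:F. ✗
b: successors {b, d}; Box (not q and p) there: b:F, d:F. ✗
c: successors {a, c, e}; Box (not q and p) there: a:F, c:F, e:T. ✓
d: successors {b}; Box (not q and p) there: b:F. ✗
e: successors {c, d}; Box (not q and p) there: c:F, d:F. ✗
Satisfying worlds: {c}.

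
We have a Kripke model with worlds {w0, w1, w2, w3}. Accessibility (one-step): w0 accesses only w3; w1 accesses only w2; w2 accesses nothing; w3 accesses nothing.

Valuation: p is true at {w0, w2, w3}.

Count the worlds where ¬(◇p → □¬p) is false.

w0: ◇p → □¬p is F. ✓
w1: ◇p → □¬p is F. ✓
w2: ◇p → □¬p is T. ✗
w3: ◇p → □¬p is T. ✗
Satisfying worlds: {w0, w1}.
So ¬(◇p → □¬p) fails at the other 2 worlds.

2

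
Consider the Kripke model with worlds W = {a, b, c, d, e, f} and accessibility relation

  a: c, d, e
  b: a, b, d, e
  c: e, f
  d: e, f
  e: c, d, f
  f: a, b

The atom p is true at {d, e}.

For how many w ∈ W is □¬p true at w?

a: successors {c, d, e}; ¬p there: c:T, d:F, e:F. ✗
b: successors {a, b, d, e}; ¬p there: a:T, b:T, d:F, e:F. ✗
c: successors {e, f}; ¬p there: e:F, f:T. ✗
d: successors {e, f}; ¬p there: e:F, f:T. ✗
e: successors {c, d, f}; ¬p there: c:T, d:F, f:T. ✗
f: successors {a, b}; ¬p there: a:T, b:T. ✓
Satisfying worlds: {f}.

1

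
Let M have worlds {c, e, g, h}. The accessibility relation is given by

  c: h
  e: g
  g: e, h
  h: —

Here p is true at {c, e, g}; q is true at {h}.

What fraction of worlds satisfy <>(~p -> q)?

c: successors {h}; ~p -> q there: h:T. ✓
e: successors {g}; ~p -> q there: g:T. ✓
g: successors {e, h}; ~p -> q there: e:T, h:T. ✓
h: no successors, so <>(~p -> q) fails. ✗
That's 3 of 4 worlds, so 3/4.

3/4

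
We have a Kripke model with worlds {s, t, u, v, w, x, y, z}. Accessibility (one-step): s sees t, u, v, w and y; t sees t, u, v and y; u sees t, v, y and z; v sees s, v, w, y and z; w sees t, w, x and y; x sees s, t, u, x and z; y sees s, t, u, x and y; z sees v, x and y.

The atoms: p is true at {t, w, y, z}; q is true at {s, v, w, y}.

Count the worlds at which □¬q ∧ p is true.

s: □¬q is F, p is F. ✗
t: □¬q is F, p is T. ✗
u: □¬q is F, p is F. ✗
v: □¬q is F, p is F. ✗
w: □¬q is F, p is T. ✗
x: □¬q is F, p is F. ✗
y: □¬q is F, p is T. ✗
z: □¬q is F, p is T. ✗
Satisfying worlds: ∅.

0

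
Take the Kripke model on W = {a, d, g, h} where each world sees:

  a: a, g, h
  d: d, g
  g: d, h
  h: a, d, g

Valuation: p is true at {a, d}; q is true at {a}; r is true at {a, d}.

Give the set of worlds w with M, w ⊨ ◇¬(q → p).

a: successors {a, g, h}; ¬(q → p) there: a:F, g:F, h:F. ✗
d: successors {d, g}; ¬(q → p) there: d:F, g:F. ✗
g: successors {d, h}; ¬(q → p) there: d:F, h:F. ✗
h: successors {a, d, g}; ¬(q → p) there: a:F, d:F, g:F. ✗

∅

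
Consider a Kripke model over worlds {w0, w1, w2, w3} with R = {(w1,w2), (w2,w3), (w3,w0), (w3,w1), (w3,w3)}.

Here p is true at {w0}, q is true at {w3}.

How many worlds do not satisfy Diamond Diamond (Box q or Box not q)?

w0: no successors, so Diamond Diamond (Box q or Box not q) fails. ✗
w1: successors {w2}; Diamond (Box q or Box not q) there: w2:F. ✗
w2: successors {w3}; Diamond (Box q or Box not q) there: w3:T. ✓
w3: successors {w0, w1, w3}; Diamond (Box q or Box not q) there: w0:F, w1:T, w3:T. ✓
Satisfying worlds: {w2, w3}.
So Diamond Diamond (Box q or Box not q) fails at the other 2 worlds.

2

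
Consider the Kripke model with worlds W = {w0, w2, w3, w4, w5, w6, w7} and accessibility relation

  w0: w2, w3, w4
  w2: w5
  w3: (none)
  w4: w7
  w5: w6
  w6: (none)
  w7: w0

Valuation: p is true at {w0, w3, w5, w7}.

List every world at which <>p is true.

{w0, w2, w4, w7}

w0: successors {w2, w3, w4}; p there: w2:F, w3:T, w4:F. ✓
w2: successors {w5}; p there: w5:T. ✓
w3: no successors, so <>p fails. ✗
w4: successors {w7}; p there: w7:T. ✓
w5: successors {w6}; p there: w6:F. ✗
w6: no successors, so <>p fails. ✗
w7: successors {w0}; p there: w0:T. ✓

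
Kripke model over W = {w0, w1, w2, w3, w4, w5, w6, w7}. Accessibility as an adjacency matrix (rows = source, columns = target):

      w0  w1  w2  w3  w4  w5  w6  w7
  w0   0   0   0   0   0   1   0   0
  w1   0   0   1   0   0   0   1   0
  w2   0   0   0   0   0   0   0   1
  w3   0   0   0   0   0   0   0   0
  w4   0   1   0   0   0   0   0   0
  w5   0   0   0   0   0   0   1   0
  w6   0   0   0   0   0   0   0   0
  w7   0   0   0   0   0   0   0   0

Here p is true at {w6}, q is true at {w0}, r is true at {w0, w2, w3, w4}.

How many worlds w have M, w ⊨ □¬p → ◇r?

2

w0: □¬p is T, ◇r is F. ✗
w1: □¬p is F, ◇r is T. ✓
w2: □¬p is T, ◇r is F. ✗
w3: □¬p is T, ◇r is F. ✗
w4: □¬p is T, ◇r is F. ✗
w5: □¬p is F, ◇r is F. ✓
w6: □¬p is T, ◇r is F. ✗
w7: □¬p is T, ◇r is F. ✗
Satisfying worlds: {w1, w5}.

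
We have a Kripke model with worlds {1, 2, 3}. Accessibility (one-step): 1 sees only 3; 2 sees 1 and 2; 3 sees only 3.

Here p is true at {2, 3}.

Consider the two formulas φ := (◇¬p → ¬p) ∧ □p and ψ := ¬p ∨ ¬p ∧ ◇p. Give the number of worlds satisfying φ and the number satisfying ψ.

2 and 1

For (◇¬p → ¬p) ∧ □p:
1: ◇¬p → ¬p is T, □p is T. ✓
2: ◇¬p → ¬p is F, □p is F. ✗
3: ◇¬p → ¬p is T, □p is T. ✓
— 2 worlds.
For ¬p ∨ ¬p ∧ ◇p:
1: ¬p is T, ¬p ∧ ◇p is T. ✓
2: ¬p is F, ¬p ∧ ◇p is F. ✗
3: ¬p is F, ¬p ∧ ◇p is F. ✗
— 1 world.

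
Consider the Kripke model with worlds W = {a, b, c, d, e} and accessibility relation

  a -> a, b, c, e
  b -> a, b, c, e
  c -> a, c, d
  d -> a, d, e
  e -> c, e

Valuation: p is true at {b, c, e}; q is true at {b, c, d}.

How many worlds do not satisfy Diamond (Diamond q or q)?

0

a: successors {a, b, c, e}; Diamond q or q there: a:T, b:T, c:T, e:T. ✓
b: successors {a, b, c, e}; Diamond q or q there: a:T, b:T, c:T, e:T. ✓
c: successors {a, c, d}; Diamond q or q there: a:T, c:T, d:T. ✓
d: successors {a, d, e}; Diamond q or q there: a:T, d:T, e:T. ✓
e: successors {c, e}; Diamond q or q there: c:T, e:T. ✓
Satisfying worlds: {a, b, c, d, e}.
So Diamond (Diamond q or q) fails at the other 0 worlds.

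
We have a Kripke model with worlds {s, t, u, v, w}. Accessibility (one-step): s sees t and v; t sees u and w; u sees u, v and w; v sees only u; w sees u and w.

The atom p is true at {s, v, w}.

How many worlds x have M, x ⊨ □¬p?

1

s: successors {t, v}; ¬p there: t:T, v:F. ✗
t: successors {u, w}; ¬p there: u:T, w:F. ✗
u: successors {u, v, w}; ¬p there: u:T, v:F, w:F. ✗
v: successors {u}; ¬p there: u:T. ✓
w: successors {u, w}; ¬p there: u:T, w:F. ✗
Satisfying worlds: {v}.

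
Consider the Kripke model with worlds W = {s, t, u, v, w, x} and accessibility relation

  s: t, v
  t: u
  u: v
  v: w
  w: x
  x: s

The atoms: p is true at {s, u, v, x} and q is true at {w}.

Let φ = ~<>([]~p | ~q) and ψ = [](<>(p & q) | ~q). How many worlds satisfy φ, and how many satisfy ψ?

For ~<>([]~p | ~q):
s: <>([]~p | ~q) is T. ✗
t: <>([]~p | ~q) is T. ✗
u: <>([]~p | ~q) is T. ✗
v: <>([]~p | ~q) is F. ✓
w: <>([]~p | ~q) is T. ✗
x: <>([]~p | ~q) is T. ✗
— 1 world.
For [](<>(p & q) | ~q):
s: successors {t, v}; <>(p & q) | ~q there: t:T, v:T. ✓
t: successors {u}; <>(p & q) | ~q there: u:T. ✓
u: successors {v}; <>(p & q) | ~q there: v:T. ✓
v: successors {w}; <>(p & q) | ~q there: w:F. ✗
w: successors {x}; <>(p & q) | ~q there: x:T. ✓
x: successors {s}; <>(p & q) | ~q there: s:T. ✓
— 5 worlds.

1 and 5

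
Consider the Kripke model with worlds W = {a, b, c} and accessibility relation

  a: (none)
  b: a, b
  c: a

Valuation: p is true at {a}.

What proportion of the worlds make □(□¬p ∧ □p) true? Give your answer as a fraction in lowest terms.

2/3

a: no successors, so □(□¬p ∧ □p) holds vacuously. ✓
b: successors {a, b}; □¬p ∧ □p there: a:T, b:F. ✗
c: successors {a}; □¬p ∧ □p there: a:T. ✓
That's 2 of 3 worlds, so 2/3.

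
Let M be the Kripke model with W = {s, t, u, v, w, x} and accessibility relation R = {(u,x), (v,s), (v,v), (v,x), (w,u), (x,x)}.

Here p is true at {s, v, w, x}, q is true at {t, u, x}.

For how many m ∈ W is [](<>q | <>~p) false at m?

1

s: no successors, so [](<>q | <>~p) holds vacuously. ✓
t: no successors, so [](<>q | <>~p) holds vacuously. ✓
u: successors {x}; <>q | <>~p there: x:T. ✓
v: successors {s, v, x}; <>q | <>~p there: s:F, v:T, x:T. ✗
w: successors {u}; <>q | <>~p there: u:T. ✓
x: successors {x}; <>q | <>~p there: x:T. ✓
Satisfying worlds: {s, t, u, w, x}.
So [](<>q | <>~p) fails at the other 1 world.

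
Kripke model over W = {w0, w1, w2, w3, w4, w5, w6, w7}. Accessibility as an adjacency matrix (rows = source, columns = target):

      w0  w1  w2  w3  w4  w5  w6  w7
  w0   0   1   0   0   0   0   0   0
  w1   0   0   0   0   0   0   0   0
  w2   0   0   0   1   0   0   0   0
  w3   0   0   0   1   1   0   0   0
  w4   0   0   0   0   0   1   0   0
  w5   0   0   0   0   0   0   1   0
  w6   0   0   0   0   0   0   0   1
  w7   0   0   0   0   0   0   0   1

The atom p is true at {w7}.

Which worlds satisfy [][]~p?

{w0, w1, w2, w3, w4}

w0: successors {w1}; []~p there: w1:T. ✓
w1: no successors, so [][]~p holds vacuously. ✓
w2: successors {w3}; []~p there: w3:T. ✓
w3: successors {w3, w4}; []~p there: w3:T, w4:T. ✓
w4: successors {w5}; []~p there: w5:T. ✓
w5: successors {w6}; []~p there: w6:F. ✗
w6: successors {w7}; []~p there: w7:F. ✗
w7: successors {w7}; []~p there: w7:F. ✗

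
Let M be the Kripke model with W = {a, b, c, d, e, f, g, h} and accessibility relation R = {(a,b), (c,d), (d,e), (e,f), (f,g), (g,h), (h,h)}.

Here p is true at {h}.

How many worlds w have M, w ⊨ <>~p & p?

a: <>~p is T, p is F. ✗
b: <>~p is F, p is F. ✗
c: <>~p is T, p is F. ✗
d: <>~p is T, p is F. ✗
e: <>~p is T, p is F. ✗
f: <>~p is T, p is F. ✗
g: <>~p is F, p is F. ✗
h: <>~p is F, p is T. ✗
Satisfying worlds: ∅.

0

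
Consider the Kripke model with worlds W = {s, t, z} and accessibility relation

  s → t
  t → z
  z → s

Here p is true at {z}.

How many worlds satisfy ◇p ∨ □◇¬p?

s: ◇p is F, □◇¬p is F. ✗
t: ◇p is T, □◇¬p is T. ✓
z: ◇p is F, □◇¬p is T. ✓
Satisfying worlds: {t, z}.

2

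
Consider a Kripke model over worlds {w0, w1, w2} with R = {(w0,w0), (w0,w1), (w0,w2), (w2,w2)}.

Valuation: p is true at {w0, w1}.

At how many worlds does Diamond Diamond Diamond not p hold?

2

w0: successors {w0, w1, w2}; Diamond Diamond not p there: w0:T, w1:F, w2:T. ✓
w1: no successors, so Diamond Diamond Diamond not p fails. ✗
w2: successors {w2}; Diamond Diamond not p there: w2:T. ✓
Satisfying worlds: {w0, w2}.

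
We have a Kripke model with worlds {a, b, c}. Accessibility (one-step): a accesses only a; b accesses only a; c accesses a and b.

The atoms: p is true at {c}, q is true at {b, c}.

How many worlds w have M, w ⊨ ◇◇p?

0

a: successors {a}; ◇p there: a:F. ✗
b: successors {a}; ◇p there: a:F. ✗
c: successors {a, b}; ◇p there: a:F, b:F. ✗
Satisfying worlds: ∅.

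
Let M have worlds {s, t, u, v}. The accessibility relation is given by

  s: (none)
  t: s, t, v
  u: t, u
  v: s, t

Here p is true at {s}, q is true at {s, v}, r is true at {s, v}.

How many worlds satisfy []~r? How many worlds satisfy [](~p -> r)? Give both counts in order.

2 and 1

For []~r:
s: no successors, so []~r holds vacuously. ✓
t: successors {s, t, v}; ~r there: s:F, t:T, v:F. ✗
u: successors {t, u}; ~r there: t:T, u:T. ✓
v: successors {s, t}; ~r there: s:F, t:T. ✗
— 2 worlds.
For [](~p -> r):
s: no successors, so [](~p -> r) holds vacuously. ✓
t: successors {s, t, v}; ~p -> r there: s:T, t:F, v:T. ✗
u: successors {t, u}; ~p -> r there: t:F, u:F. ✗
v: successors {s, t}; ~p -> r there: s:T, t:F. ✗
— 1 world.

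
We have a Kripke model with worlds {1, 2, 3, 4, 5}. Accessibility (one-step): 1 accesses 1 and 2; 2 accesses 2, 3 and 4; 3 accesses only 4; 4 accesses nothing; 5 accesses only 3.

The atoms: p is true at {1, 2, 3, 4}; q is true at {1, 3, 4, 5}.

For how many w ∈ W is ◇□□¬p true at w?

1: successors {1, 2}; □□¬p there: 1:F, 2:F. ✗
2: successors {2, 3, 4}; □□¬p there: 2:F, 3:T, 4:T. ✓
3: successors {4}; □□¬p there: 4:T. ✓
4: no successors, so ◇□□¬p fails. ✗
5: successors {3}; □□¬p there: 3:T. ✓
Satisfying worlds: {2, 3, 5}.

3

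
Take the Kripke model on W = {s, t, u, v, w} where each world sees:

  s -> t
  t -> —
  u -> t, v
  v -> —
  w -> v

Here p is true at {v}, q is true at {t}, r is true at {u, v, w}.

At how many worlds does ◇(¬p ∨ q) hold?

2

s: successors {t}; ¬p ∨ q there: t:T. ✓
t: no successors, so ◇(¬p ∨ q) fails. ✗
u: successors {t, v}; ¬p ∨ q there: t:T, v:F. ✓
v: no successors, so ◇(¬p ∨ q) fails. ✗
w: successors {v}; ¬p ∨ q there: v:F. ✗
Satisfying worlds: {s, u}.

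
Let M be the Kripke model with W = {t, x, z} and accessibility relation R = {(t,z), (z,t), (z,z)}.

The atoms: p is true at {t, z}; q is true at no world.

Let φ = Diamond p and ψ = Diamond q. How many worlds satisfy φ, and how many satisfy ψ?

For Diamond p:
t: successors {z}; p there: z:T. ✓
x: no successors, so Diamond p fails. ✗
z: successors {t, z}; p there: t:T, z:T. ✓
— 2 worlds.
For Diamond q:
t: successors {z}; q there: z:F. ✗
x: no successors, so Diamond q fails. ✗
z: successors {t, z}; q there: t:F, z:F. ✗
— 0 worlds.

2 and 0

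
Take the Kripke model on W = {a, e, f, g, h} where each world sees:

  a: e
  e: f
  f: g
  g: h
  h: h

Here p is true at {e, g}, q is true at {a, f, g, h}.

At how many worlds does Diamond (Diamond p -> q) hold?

5

a: successors {e}; Diamond p -> q there: e:T. ✓
e: successors {f}; Diamond p -> q there: f:T. ✓
f: successors {g}; Diamond p -> q there: g:T. ✓
g: successors {h}; Diamond p -> q there: h:T. ✓
h: successors {h}; Diamond p -> q there: h:T. ✓
Satisfying worlds: {a, e, f, g, h}.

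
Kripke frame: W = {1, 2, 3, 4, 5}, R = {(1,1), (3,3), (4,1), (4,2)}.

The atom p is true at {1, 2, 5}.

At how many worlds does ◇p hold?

1: successors {1}; p there: 1:T. ✓
2: no successors, so ◇p fails. ✗
3: successors {3}; p there: 3:F. ✗
4: successors {1, 2}; p there: 1:T, 2:T. ✓
5: no successors, so ◇p fails. ✗
Satisfying worlds: {1, 4}.

2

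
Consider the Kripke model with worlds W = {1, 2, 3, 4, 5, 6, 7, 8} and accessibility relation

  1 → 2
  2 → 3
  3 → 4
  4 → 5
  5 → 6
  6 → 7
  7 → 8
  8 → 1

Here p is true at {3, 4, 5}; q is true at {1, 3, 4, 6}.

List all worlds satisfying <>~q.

{1, 4, 6, 7}

1: successors {2}; ~q there: 2:T. ✓
2: successors {3}; ~q there: 3:F. ✗
3: successors {4}; ~q there: 4:F. ✗
4: successors {5}; ~q there: 5:T. ✓
5: successors {6}; ~q there: 6:F. ✗
6: successors {7}; ~q there: 7:T. ✓
7: successors {8}; ~q there: 8:T. ✓
8: successors {1}; ~q there: 1:F. ✗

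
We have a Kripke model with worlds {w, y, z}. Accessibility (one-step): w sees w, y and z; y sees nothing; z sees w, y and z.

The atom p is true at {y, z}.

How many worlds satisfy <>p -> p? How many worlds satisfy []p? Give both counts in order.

2 and 1

For <>p -> p:
w: <>p is T, p is F. ✗
y: <>p is F, p is T. ✓
z: <>p is T, p is T. ✓
— 2 worlds.
For []p:
w: successors {w, y, z}; p there: w:F, y:T, z:T. ✗
y: no successors, so []p holds vacuously. ✓
z: successors {w, y, z}; p there: w:F, y:T, z:T. ✗
— 1 world.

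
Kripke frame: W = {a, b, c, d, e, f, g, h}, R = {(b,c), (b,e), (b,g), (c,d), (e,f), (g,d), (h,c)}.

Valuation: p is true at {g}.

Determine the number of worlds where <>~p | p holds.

a: <>~p is F, p is F. ✗
b: <>~p is T, p is F. ✓
c: <>~p is T, p is F. ✓
d: <>~p is F, p is F. ✗
e: <>~p is T, p is F. ✓
f: <>~p is F, p is F. ✗
g: <>~p is T, p is T. ✓
h: <>~p is T, p is F. ✓
Satisfying worlds: {b, c, e, g, h}.

5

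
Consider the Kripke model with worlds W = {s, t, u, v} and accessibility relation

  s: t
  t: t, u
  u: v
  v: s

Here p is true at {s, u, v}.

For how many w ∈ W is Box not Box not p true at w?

3

s: successors {t}; not Box not p there: t:T. ✓
t: successors {t, u}; not Box not p there: t:T, u:T. ✓
u: successors {v}; not Box not p there: v:T. ✓
v: successors {s}; not Box not p there: s:F. ✗
Satisfying worlds: {s, t, u}.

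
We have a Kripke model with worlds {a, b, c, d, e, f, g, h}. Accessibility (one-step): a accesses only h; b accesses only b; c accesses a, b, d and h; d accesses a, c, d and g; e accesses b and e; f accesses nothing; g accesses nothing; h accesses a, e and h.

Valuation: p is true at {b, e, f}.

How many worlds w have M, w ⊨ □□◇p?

a: successors {h}; □◇p there: h:F. ✗
b: successors {b}; □◇p there: b:T. ✓
c: successors {a, b, d, h}; □◇p there: a:T, b:T, d:F, h:F. ✗
d: successors {a, c, d, g}; □◇p there: a:T, c:F, d:F, g:T. ✗
e: successors {b, e}; □◇p there: b:T, e:T. ✓
f: no successors, so □□◇p holds vacuously. ✓
g: no successors, so □□◇p holds vacuously. ✓
h: successors {a, e, h}; □◇p there: a:T, e:T, h:F. ✗
Satisfying worlds: {b, e, f, g}.

4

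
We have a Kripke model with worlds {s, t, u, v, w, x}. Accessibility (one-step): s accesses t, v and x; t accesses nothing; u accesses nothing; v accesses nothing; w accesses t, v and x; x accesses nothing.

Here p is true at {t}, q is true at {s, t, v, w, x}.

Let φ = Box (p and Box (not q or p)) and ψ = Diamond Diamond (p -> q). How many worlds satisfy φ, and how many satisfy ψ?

4 and 0

For Box (p and Box (not q or p)):
s: successors {t, v, x}; p and Box (not q or p) there: t:T, v:F, x:F. ✗
t: no successors, so Box (p and Box (not q or p)) holds vacuously. ✓
u: no successors, so Box (p and Box (not q or p)) holds vacuously. ✓
v: no successors, so Box (p and Box (not q or p)) holds vacuously. ✓
w: successors {t, v, x}; p and Box (not q or p) there: t:T, v:F, x:F. ✗
x: no successors, so Box (p and Box (not q or p)) holds vacuously. ✓
— 4 worlds.
For Diamond Diamond (p -> q):
s: successors {t, v, x}; Diamond (p -> q) there: t:F, v:F, x:F. ✗
t: no successors, so Diamond Diamond (p -> q) fails. ✗
u: no successors, so Diamond Diamond (p -> q) fails. ✗
v: no successors, so Diamond Diamond (p -> q) fails. ✗
w: successors {t, v, x}; Diamond (p -> q) there: t:F, v:F, x:F. ✗
x: no successors, so Diamond Diamond (p -> q) fails. ✗
— 0 worlds.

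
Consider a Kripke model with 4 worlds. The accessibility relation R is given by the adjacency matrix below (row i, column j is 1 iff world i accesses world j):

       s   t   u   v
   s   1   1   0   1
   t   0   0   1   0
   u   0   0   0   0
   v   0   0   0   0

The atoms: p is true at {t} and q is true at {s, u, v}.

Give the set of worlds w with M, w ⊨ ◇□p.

s: successors {s, t, v}; □p there: s:F, t:F, v:T. ✓
t: successors {u}; □p there: u:T. ✓
u: no successors, so ◇□p fails. ✗
v: no successors, so ◇□p fails. ✗

{s, t}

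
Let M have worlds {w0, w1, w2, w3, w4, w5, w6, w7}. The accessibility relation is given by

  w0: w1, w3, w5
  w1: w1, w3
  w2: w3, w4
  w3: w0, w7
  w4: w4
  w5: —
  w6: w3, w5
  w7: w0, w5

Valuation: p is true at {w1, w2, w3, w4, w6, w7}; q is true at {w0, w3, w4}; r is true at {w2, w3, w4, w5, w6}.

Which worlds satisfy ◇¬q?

w0: successors {w1, w3, w5}; ¬q there: w1:T, w3:F, w5:T. ✓
w1: successors {w1, w3}; ¬q there: w1:T, w3:F. ✓
w2: successors {w3, w4}; ¬q there: w3:F, w4:F. ✗
w3: successors {w0, w7}; ¬q there: w0:F, w7:T. ✓
w4: successors {w4}; ¬q there: w4:F. ✗
w5: no successors, so ◇¬q fails. ✗
w6: successors {w3, w5}; ¬q there: w3:F, w5:T. ✓
w7: successors {w0, w5}; ¬q there: w0:F, w5:T. ✓

{w0, w1, w3, w6, w7}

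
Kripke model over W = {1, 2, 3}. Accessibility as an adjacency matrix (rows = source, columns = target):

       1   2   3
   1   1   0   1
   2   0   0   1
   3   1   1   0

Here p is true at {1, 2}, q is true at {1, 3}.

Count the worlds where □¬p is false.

2

1: successors {1, 3}; ¬p there: 1:F, 3:T. ✗
2: successors {3}; ¬p there: 3:T. ✓
3: successors {1, 2}; ¬p there: 1:F, 2:F. ✗
Satisfying worlds: {2}.
So □¬p fails at the other 2 worlds.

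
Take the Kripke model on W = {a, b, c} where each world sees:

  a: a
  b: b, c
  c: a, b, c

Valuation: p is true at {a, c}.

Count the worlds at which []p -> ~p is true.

2

a: []p is T, ~p is F. ✗
b: []p is F, ~p is T. ✓
c: []p is F, ~p is F. ✓
Satisfying worlds: {b, c}.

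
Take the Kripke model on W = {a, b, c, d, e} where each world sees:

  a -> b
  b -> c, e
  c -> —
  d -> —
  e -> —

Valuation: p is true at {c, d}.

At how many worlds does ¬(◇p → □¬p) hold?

a: ◇p → □¬p is T. ✗
b: ◇p → □¬p is F. ✓
c: ◇p → □¬p is T. ✗
d: ◇p → □¬p is T. ✗
e: ◇p → □¬p is T. ✗
Satisfying worlds: {b}.

1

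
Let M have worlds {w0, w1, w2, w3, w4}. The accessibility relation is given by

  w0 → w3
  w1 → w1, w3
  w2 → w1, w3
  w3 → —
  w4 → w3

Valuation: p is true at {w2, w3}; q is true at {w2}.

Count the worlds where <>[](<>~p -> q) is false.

1

w0: successors {w3}; [](<>~p -> q) there: w3:T. ✓
w1: successors {w1, w3}; [](<>~p -> q) there: w1:F, w3:T. ✓
w2: successors {w1, w3}; [](<>~p -> q) there: w1:F, w3:T. ✓
w3: no successors, so <>[](<>~p -> q) fails. ✗
w4: successors {w3}; [](<>~p -> q) there: w3:T. ✓
Satisfying worlds: {w0, w1, w2, w4}.
So <>[](<>~p -> q) fails at the other 1 world.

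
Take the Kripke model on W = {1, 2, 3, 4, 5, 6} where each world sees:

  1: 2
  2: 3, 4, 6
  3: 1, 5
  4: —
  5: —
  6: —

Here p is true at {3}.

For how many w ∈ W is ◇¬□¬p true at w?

1

1: successors {2}; ¬□¬p there: 2:T. ✓
2: successors {3, 4, 6}; ¬□¬p there: 3:F, 4:F, 6:F. ✗
3: successors {1, 5}; ¬□¬p there: 1:F, 5:F. ✗
4: no successors, so ◇¬□¬p fails. ✗
5: no successors, so ◇¬□¬p fails. ✗
6: no successors, so ◇¬□¬p fails. ✗
Satisfying worlds: {1}.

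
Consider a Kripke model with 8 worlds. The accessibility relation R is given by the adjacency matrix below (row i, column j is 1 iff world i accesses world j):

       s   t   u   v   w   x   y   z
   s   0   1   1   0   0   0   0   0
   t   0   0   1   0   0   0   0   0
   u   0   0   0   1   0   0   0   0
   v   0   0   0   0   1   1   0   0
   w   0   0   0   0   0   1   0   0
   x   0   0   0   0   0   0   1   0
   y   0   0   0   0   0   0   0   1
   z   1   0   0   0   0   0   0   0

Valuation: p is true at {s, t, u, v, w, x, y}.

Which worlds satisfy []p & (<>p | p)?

{s, t, u, v, w, x, z}

s: []p is T, <>p | p is T. ✓
t: []p is T, <>p | p is T. ✓
u: []p is T, <>p | p is T. ✓
v: []p is T, <>p | p is T. ✓
w: []p is T, <>p | p is T. ✓
x: []p is T, <>p | p is T. ✓
y: []p is F, <>p | p is T. ✗
z: []p is T, <>p | p is T. ✓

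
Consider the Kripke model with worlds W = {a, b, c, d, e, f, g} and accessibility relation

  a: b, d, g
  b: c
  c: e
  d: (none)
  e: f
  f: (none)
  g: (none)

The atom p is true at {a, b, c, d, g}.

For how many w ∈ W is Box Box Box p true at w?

a: successors {b, d, g}; Box Box p there: b:F, d:T, g:T. ✗
b: successors {c}; Box Box p there: c:F. ✗
c: successors {e}; Box Box p there: e:T. ✓
d: no successors, so Box Box Box p holds vacuously. ✓
e: successors {f}; Box Box p there: f:T. ✓
f: no successors, so Box Box Box p holds vacuously. ✓
g: no successors, so Box Box Box p holds vacuously. ✓
Satisfying worlds: {c, d, e, f, g}.

5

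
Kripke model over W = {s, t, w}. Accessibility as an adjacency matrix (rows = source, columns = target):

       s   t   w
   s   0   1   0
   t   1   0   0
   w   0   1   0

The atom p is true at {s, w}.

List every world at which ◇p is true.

{t}

s: successors {t}; p there: t:F. ✗
t: successors {s}; p there: s:T. ✓
w: successors {t}; p there: t:F. ✗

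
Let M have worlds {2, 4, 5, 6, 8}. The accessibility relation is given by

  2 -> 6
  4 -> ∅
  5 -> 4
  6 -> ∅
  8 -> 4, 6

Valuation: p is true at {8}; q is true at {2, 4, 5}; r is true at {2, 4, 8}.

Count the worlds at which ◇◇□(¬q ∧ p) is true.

0

2: successors {6}; ◇□(¬q ∧ p) there: 6:F. ✗
4: no successors, so ◇◇□(¬q ∧ p) fails. ✗
5: successors {4}; ◇□(¬q ∧ p) there: 4:F. ✗
6: no successors, so ◇◇□(¬q ∧ p) fails. ✗
8: successors {4, 6}; ◇□(¬q ∧ p) there: 4:F, 6:F. ✗
Satisfying worlds: ∅.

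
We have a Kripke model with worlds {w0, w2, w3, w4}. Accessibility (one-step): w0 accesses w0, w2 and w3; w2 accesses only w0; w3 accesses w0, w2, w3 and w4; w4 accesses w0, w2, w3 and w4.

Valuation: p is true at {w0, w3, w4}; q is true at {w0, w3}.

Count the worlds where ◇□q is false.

1

w0: successors {w0, w2, w3}; □q there: w0:F, w2:T, w3:F. ✓
w2: successors {w0}; □q there: w0:F. ✗
w3: successors {w0, w2, w3, w4}; □q there: w0:F, w2:T, w3:F, w4:F. ✓
w4: successors {w0, w2, w3, w4}; □q there: w0:F, w2:T, w3:F, w4:F. ✓
Satisfying worlds: {w0, w3, w4}.
So ◇□q fails at the other 1 world.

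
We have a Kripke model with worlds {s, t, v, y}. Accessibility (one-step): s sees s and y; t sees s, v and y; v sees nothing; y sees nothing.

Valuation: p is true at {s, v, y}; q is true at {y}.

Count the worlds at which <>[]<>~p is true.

2

s: successors {s, y}; []<>~p there: s:F, y:T. ✓
t: successors {s, v, y}; []<>~p there: s:F, v:T, y:T. ✓
v: no successors, so <>[]<>~p fails. ✗
y: no successors, so <>[]<>~p fails. ✗
Satisfying worlds: {s, t}.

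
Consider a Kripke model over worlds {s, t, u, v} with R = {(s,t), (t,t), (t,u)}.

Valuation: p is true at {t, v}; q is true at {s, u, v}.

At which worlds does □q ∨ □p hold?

s: □q is F, □p is T. ✓
t: □q is F, □p is F. ✗
u: □q is T, □p is T. ✓
v: □q is T, □p is T. ✓

{s, u, v}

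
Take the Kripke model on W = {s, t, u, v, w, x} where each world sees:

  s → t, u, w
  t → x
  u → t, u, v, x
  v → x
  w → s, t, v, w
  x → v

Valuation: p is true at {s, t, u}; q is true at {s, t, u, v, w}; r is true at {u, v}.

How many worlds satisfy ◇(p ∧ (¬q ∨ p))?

s: successors {t, u, w}; p ∧ (¬q ∨ p) there: t:T, u:T, w:F. ✓
t: successors {x}; p ∧ (¬q ∨ p) there: x:F. ✗
u: successors {t, u, v, x}; p ∧ (¬q ∨ p) there: t:T, u:T, v:F, x:F. ✓
v: successors {x}; p ∧ (¬q ∨ p) there: x:F. ✗
w: successors {s, t, v, w}; p ∧ (¬q ∨ p) there: s:T, t:T, v:F, w:F. ✓
x: successors {v}; p ∧ (¬q ∨ p) there: v:F. ✗
Satisfying worlds: {s, u, w}.

3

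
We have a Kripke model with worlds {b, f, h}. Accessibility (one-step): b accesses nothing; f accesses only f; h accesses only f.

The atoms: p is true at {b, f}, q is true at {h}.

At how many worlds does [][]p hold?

3

b: no successors, so [][]p holds vacuously. ✓
f: successors {f}; []p there: f:T. ✓
h: successors {f}; []p there: f:T. ✓
Satisfying worlds: {b, f, h}.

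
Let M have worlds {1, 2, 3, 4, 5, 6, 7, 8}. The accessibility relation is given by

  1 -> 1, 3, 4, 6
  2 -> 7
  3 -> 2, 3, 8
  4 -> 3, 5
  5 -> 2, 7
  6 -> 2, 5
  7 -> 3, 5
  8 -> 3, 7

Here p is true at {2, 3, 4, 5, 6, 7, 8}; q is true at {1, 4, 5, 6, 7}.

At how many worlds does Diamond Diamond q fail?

0

1: successors {1, 3, 4, 6}; Diamond q there: 1:T, 3:F, 4:T, 6:T. ✓
2: successors {7}; Diamond q there: 7:T. ✓
3: successors {2, 3, 8}; Diamond q there: 2:T, 3:F, 8:T. ✓
4: successors {3, 5}; Diamond q there: 3:F, 5:T. ✓
5: successors {2, 7}; Diamond q there: 2:T, 7:T. ✓
6: successors {2, 5}; Diamond q there: 2:T, 5:T. ✓
7: successors {3, 5}; Diamond q there: 3:F, 5:T. ✓
8: successors {3, 7}; Diamond q there: 3:F, 7:T. ✓
Satisfying worlds: {1, 2, 3, 4, 5, 6, 7, 8}.
So Diamond Diamond q fails at the other 0 worlds.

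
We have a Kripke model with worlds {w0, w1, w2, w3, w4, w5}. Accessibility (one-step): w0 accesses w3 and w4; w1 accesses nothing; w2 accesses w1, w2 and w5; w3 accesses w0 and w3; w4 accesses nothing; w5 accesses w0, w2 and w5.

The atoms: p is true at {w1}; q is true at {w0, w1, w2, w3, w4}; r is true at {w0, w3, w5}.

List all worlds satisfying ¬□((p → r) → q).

w0: □((p → r) → q) is T. ✗
w1: □((p → r) → q) is T. ✗
w2: □((p → r) → q) is F. ✓
w3: □((p → r) → q) is T. ✗
w4: □((p → r) → q) is T. ✗
w5: □((p → r) → q) is F. ✓

{w2, w5}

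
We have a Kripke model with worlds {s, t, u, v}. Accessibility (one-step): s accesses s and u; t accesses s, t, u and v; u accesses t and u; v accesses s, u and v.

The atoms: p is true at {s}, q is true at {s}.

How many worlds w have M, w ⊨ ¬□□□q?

4

s: □□□q is F. ✓
t: □□□q is F. ✓
u: □□□q is F. ✓
v: □□□q is F. ✓
Satisfying worlds: {s, t, u, v}.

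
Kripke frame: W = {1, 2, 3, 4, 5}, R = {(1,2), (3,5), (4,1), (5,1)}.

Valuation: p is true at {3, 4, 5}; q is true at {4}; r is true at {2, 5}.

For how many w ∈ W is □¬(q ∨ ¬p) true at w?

1: successors {2}; ¬(q ∨ ¬p) there: 2:F. ✗
2: no successors, so □¬(q ∨ ¬p) holds vacuously. ✓
3: successors {5}; ¬(q ∨ ¬p) there: 5:T. ✓
4: successors {1}; ¬(q ∨ ¬p) there: 1:F. ✗
5: successors {1}; ¬(q ∨ ¬p) there: 1:F. ✗
Satisfying worlds: {2, 3}.

2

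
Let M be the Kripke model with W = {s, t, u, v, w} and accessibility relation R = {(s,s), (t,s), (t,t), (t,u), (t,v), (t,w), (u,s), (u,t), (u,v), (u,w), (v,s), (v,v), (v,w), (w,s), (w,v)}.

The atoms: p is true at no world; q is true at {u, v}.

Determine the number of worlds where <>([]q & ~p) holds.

s: successors {s}; []q & ~p there: s:F. ✗
t: successors {s, t, u, v, w}; []q & ~p there: s:F, t:F, u:F, v:F, w:F. ✗
u: successors {s, t, v, w}; []q & ~p there: s:F, t:F, v:F, w:F. ✗
v: successors {s, v, w}; []q & ~p there: s:F, v:F, w:F. ✗
w: successors {s, v}; []q & ~p there: s:F, v:F. ✗
Satisfying worlds: ∅.

0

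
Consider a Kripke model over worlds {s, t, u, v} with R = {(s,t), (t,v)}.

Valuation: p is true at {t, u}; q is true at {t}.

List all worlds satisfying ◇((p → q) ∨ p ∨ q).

s: successors {t}; (p → q) ∨ p ∨ q there: t:T. ✓
t: successors {v}; (p → q) ∨ p ∨ q there: v:T. ✓
u: no successors, so ◇((p → q) ∨ p ∨ q) fails. ✗
v: no successors, so ◇((p → q) ∨ p ∨ q) fails. ✗

{s, t}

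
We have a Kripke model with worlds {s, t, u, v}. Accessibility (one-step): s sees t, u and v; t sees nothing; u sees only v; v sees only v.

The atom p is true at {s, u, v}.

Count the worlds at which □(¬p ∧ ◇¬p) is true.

1

s: successors {t, u, v}; ¬p ∧ ◇¬p there: t:F, u:F, v:F. ✗
t: no successors, so □(¬p ∧ ◇¬p) holds vacuously. ✓
u: successors {v}; ¬p ∧ ◇¬p there: v:F. ✗
v: successors {v}; ¬p ∧ ◇¬p there: v:F. ✗
Satisfying worlds: {t}.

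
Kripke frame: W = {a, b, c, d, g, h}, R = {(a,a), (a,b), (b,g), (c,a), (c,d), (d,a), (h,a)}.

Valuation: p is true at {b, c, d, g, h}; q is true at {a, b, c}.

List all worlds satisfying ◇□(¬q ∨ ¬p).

a: successors {a, b}; □(¬q ∨ ¬p) there: a:F, b:T. ✓
b: successors {g}; □(¬q ∨ ¬p) there: g:T. ✓
c: successors {a, d}; □(¬q ∨ ¬p) there: a:F, d:T. ✓
d: successors {a}; □(¬q ∨ ¬p) there: a:F. ✗
g: no successors, so ◇□(¬q ∨ ¬p) fails. ✗
h: successors {a}; □(¬q ∨ ¬p) there: a:F. ✗

{a, b, c}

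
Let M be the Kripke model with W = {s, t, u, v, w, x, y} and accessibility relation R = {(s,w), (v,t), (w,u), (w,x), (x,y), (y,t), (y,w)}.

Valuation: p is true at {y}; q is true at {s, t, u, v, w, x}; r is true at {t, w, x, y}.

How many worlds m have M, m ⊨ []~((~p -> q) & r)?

2

s: successors {w}; ~((~p -> q) & r) there: w:F. ✗
t: no successors, so []~((~p -> q) & r) holds vacuously. ✓
u: no successors, so []~((~p -> q) & r) holds vacuously. ✓
v: successors {t}; ~((~p -> q) & r) there: t:F. ✗
w: successors {u, x}; ~((~p -> q) & r) there: u:T, x:F. ✗
x: successors {y}; ~((~p -> q) & r) there: y:F. ✗
y: successors {t, w}; ~((~p -> q) & r) there: t:F, w:F. ✗
Satisfying worlds: {t, u}.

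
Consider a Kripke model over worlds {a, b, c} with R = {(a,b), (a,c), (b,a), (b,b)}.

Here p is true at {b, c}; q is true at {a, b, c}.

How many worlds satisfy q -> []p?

a: q is T, []p is T. ✓
b: q is T, []p is F. ✗
c: q is T, []p is T. ✓
Satisfying worlds: {a, c}.

2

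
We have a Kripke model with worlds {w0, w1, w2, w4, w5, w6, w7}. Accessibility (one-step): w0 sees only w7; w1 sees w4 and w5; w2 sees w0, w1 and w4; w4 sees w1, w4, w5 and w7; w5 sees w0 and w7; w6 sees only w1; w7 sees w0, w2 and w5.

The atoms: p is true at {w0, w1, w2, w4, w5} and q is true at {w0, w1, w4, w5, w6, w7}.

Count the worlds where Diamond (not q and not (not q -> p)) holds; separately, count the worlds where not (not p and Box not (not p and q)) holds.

For Diamond (not q and not (not q -> p)):
w0: successors {w7}; not q and not (not q -> p) there: w7:F. ✗
w1: successors {w4, w5}; not q and not (not q -> p) there: w4:F, w5:F. ✗
w2: successors {w0, w1, w4}; not q and not (not q -> p) there: w0:F, w1:F, w4:F. ✗
w4: successors {w1, w4, w5, w7}; not q and not (not q -> p) there: w1:F, w4:F, w5:F, w7:F. ✗
w5: successors {w0, w7}; not q and not (not q -> p) there: w0:F, w7:F. ✗
w6: successors {w1}; not q and not (not q -> p) there: w1:F. ✗
w7: successors {w0, w2, w5}; not q and not (not q -> p) there: w0:F, w2:F, w5:F. ✗
— 0 worlds.
For not (not p and Box not (not p and q)):
w0: not p and Box not (not p and q) is F. ✓
w1: not p and Box not (not p and q) is F. ✓
w2: not p and Box not (not p and q) is F. ✓
w4: not p and Box not (not p and q) is F. ✓
w5: not p and Box not (not p and q) is F. ✓
w6: not p and Box not (not p and q) is T. ✗
w7: not p and Box not (not p and q) is T. ✗
— 5 worlds.

0 and 5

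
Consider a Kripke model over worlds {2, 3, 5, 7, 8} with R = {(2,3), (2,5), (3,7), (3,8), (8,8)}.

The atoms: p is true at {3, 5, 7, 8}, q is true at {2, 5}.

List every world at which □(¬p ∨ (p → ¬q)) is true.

2: successors {3, 5}; ¬p ∨ (p → ¬q) there: 3:T, 5:F. ✗
3: successors {7, 8}; ¬p ∨ (p → ¬q) there: 7:T, 8:T. ✓
5: no successors, so □(¬p ∨ (p → ¬q)) holds vacuously. ✓
7: no successors, so □(¬p ∨ (p → ¬q)) holds vacuously. ✓
8: successors {8}; ¬p ∨ (p → ¬q) there: 8:T. ✓

{3, 5, 7, 8}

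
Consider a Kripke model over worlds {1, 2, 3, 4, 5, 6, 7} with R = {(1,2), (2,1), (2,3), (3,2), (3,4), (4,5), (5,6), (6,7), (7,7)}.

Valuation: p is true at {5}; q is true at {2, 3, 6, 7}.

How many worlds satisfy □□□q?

1: successors {2}; □□q there: 2:F. ✗
2: successors {1, 3}; □□q there: 1:F, 3:F. ✗
3: successors {2, 4}; □□q there: 2:F, 4:T. ✗
4: successors {5}; □□q there: 5:T. ✓
5: successors {6}; □□q there: 6:T. ✓
6: successors {7}; □□q there: 7:T. ✓
7: successors {7}; □□q there: 7:T. ✓
Satisfying worlds: {4, 5, 6, 7}.

4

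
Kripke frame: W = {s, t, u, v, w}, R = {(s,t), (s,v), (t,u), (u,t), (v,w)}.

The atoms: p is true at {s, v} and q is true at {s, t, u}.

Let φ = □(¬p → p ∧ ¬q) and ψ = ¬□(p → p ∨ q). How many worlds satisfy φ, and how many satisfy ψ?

1 and 0

For □(¬p → p ∧ ¬q):
s: successors {t, v}; ¬p → p ∧ ¬q there: t:F, v:T. ✗
t: successors {u}; ¬p → p ∧ ¬q there: u:F. ✗
u: successors {t}; ¬p → p ∧ ¬q there: t:F. ✗
v: successors {w}; ¬p → p ∧ ¬q there: w:F. ✗
w: no successors, so □(¬p → p ∧ ¬q) holds vacuously. ✓
— 1 world.
For ¬□(p → p ∨ q):
s: □(p → p ∨ q) is T. ✗
t: □(p → p ∨ q) is T. ✗
u: □(p → p ∨ q) is T. ✗
v: □(p → p ∨ q) is T. ✗
w: □(p → p ∨ q) is T. ✗
— 0 worlds.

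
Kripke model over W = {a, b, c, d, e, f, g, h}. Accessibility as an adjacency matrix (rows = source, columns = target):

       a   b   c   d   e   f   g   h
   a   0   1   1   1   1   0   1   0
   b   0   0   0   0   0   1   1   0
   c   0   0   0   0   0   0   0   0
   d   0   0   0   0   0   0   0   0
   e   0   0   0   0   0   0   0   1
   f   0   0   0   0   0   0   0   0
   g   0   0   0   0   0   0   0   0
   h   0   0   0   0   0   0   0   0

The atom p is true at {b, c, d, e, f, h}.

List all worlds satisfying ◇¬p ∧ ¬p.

a: ◇¬p is T, ¬p is T. ✓
b: ◇¬p is T, ¬p is F. ✗
c: ◇¬p is F, ¬p is F. ✗
d: ◇¬p is F, ¬p is F. ✗
e: ◇¬p is F, ¬p is F. ✗
f: ◇¬p is F, ¬p is F. ✗
g: ◇¬p is F, ¬p is T. ✗
h: ◇¬p is F, ¬p is F. ✗

{a}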